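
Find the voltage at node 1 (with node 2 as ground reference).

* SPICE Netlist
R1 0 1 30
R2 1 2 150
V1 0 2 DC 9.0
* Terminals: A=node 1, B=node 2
Nodal analysis, taking node 2 as the 0 V reference.
Source V1 fixes V_0 = 9 V.
KCL at each unknown node (sum of currents leaving = 0; resistances in Ω):
  Node 1: (V_1 - 9)/30 + (V_1 - 0)/150 = 0
Collecting terms: 0.04 × V_1 = 0.3  =>  V_1 = 7.5 V
The requested potential is V_1 = 7.5 V.

Final answer: V_1 = 7.5 V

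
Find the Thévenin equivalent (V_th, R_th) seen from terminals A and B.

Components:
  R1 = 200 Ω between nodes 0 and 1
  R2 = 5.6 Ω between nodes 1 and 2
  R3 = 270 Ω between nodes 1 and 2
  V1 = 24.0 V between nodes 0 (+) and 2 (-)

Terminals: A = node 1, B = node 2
Step 1 — V_th is the open-circuit voltage V_A - V_B (nothing connected across the terminals).
Nodal analysis, taking node 2 as the 0 V reference.
Source V1 fixes V_0 = 24 V.
KCL at each unknown node (sum of currents leaving = 0; resistances in Ω):
  Node 1: (V_1 - 24)/200 + (V_1 - 0)/5.6 + (V_1 - 0)/270 = 0
Collecting terms: 0.1873 × V_1 = 0.12  =>  V_1 = 0.6408 V
V_th = V_1 - V_2 = 0.6408 - 0 = 0.6408 V
Step 2 — R_th: zero the source — replace V1 by a short circuit (node 2 merges into node 0) — and find the resistance seen between A (node 1) and B (node 0).
Reduce the network between node 1 (A) and node 0 (B) by series/parallel combination:
  Rp1 = R1 ‖ R2 ‖ R3 (parallel, all between nodes 0 and 1) = 1/(1/200 + 1/5.6 + 1/270) = 5.34 Ω
R_th = 5.34 Ω

Final answer: V_th = 0.6408 V, R_th = 5.34 Ω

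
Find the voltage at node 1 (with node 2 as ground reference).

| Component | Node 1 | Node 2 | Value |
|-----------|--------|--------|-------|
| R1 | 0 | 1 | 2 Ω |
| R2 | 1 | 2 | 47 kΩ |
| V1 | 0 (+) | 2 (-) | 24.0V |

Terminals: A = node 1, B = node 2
Nodal analysis, taking node 2 as the 0 V reference.
Source V1 fixes V_0 = 24 V.
KCL at each unknown node (sum of currents leaving = 0; resistances in Ω):
  Node 1: (V_1 - 24)/2 + (V_1 - 0)/47000 = 0
Collecting terms: 0.5 × V_1 = 12  =>  V_1 = 24 V
The requested potential is V_1 = 24 V.

Final answer: V_1 = 24 V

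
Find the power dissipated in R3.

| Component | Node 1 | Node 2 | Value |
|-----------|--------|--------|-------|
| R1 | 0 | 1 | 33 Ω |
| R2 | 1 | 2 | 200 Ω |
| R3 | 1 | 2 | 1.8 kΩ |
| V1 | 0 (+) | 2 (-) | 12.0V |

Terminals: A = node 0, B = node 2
Nodal analysis, taking node 2 as the 0 V reference.
Source V1 fixes V_0 = 12 V.
KCL at each unknown node (sum of currents leaving = 0; resistances in Ω):
  Node 1: (V_1 - 12)/33 + (V_1 - 0)/200 + (V_1 - 0)/1800 = 0
Collecting terms: 0.03586 × V_1 = 0.3636  =>  V_1 = 10.14 V
I_R3 = (V_1 - V_2)/R3 = (10.14 - 0)/1800 = 0.005634 A
P_R3 = I_R3² × R3 = (0.005634)² × 1800 = 0.05713 W

Final answer: 0.05713 W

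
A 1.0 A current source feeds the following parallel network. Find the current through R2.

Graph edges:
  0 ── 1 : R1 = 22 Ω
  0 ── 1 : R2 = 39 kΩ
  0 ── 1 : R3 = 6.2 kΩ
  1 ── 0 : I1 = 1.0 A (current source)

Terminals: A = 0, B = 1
All resistors sit directly between nodes 0 and 1, so they are in parallel and share one voltage V; the full source current 1 A splits among them.
1/R_par = 1/22 + 1/39000 + 1/6200 = 0.04564 S  =>  R_par = 21.91 Ω
V = I × R_par = 1 × 21.91 = 21.91 V
I_R2 = V/R2 = 21.91/39000 = 0.0005618 A

Final answer: 0.0005618 A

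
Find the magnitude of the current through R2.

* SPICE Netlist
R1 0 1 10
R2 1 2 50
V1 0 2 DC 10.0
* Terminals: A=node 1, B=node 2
Nodal analysis, taking node 2 as the 0 V reference.
Source V1 fixes V_0 = 10 V.
KCL at each unknown node (sum of currents leaving = 0; resistances in Ω):
  Node 1: (V_1 - 10)/10 + (V_1 - 0)/50 = 0
Collecting terms: 0.12 × V_1 = 1  =>  V_1 = 8.333 V
I_R2 = (V_1 - V_2)/R2 = (8.333 - 0)/50 = 0.1667 A
|I_R2| = 0.1667 A

Final answer: |I_R2| = 0.1667 A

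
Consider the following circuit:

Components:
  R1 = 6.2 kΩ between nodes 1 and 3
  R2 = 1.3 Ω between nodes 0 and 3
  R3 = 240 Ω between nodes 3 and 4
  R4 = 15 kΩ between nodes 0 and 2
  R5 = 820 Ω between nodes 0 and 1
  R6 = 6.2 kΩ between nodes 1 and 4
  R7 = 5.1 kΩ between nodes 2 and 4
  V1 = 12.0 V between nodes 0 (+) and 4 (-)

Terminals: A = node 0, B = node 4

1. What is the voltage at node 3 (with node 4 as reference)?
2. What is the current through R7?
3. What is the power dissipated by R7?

Nodal analysis, taking node 4 as the 0 V reference.
Source V1 fixes V_0 = 12 V.
KCL at each unknown node (sum of currents leaving = 0; resistances in Ω):
  Node 1: (V_1 - V_3)/6200 + (V_1 - 12)/820 + (V_1 - 0)/6200 = 0
  Node 2: (V_2 - 12)/15000 + (V_2 - 0)/5100 = 0
  Node 3: (V_3 - V_1)/6200 + (V_3 - 12)/1.3 + (V_3 - 0)/240 = 0
Collecting terms (coefficients in siemens):
  0.001542·V_1 - 0.0001613·V_3 = 0.01463
  0.0002627·V_2 = 0.0008
  0.7736·V_3 - 0.0001613·V_1 = 9.231
Solving these 3 simultaneous equations (Gaussian elimination) gives:
  V_1 = 10.74 V, V_2 = 3.045 V, V_3 = 11.94 V
Part 1:
  Read off the nodal solution: V_3 = 11.94 V
Part 2:
  I_R7 = (V_2 - V_4)/R7 = (3.045 - 0)/5100 = 0.000597 A
  Magnitude: I_R7 = 0.000597 A
Part 3:
  I_R7 = (V_2 - V_4)/R7 = (3.045 - 0)/5100 = 0.000597 A
  P_R7 = I_R7² × R7 = (0.000597)² × 5100 = 0.001818 W

Final answers:
1. V_3 = 11.94 V
2. I_R7 = 0.000597 A
3. P_R7 = 0.001818 W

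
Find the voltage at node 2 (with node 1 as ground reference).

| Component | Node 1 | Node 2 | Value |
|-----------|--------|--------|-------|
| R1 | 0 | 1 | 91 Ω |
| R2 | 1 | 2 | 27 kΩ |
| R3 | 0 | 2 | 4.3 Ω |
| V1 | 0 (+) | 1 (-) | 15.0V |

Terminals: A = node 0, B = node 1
Nodal analysis, taking node 1 as the 0 V reference.
Source V1 fixes V_0 = 15 V.
KCL at each unknown node (sum of currents leaving = 0; resistances in Ω):
  Node 2: (V_2 - 0)/27000 + (V_2 - 15)/4.3 = 0
Collecting terms: 0.2326 × V_2 = 3.488  =>  V_2 = 15 V
The requested potential is V_2 = 15 V.

Final answer: V_2 = 15 V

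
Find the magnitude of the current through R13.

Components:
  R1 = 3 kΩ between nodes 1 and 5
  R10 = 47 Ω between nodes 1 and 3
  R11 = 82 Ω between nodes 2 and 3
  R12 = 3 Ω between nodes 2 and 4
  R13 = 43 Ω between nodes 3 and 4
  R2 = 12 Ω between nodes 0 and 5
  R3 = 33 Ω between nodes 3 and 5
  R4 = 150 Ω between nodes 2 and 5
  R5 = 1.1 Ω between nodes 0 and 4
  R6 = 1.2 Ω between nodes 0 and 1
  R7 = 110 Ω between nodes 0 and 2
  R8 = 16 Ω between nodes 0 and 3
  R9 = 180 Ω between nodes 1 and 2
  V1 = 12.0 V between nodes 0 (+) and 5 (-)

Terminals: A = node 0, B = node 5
Nodal analysis, taking node 5 as the 0 V reference.
Source V1 fixes V_0 = 12 V.
KCL at each unknown node (sum of currents leaving = 0; resistances in Ω):
  Node 1: (V_1 - 0)/3000 + (V_1 - 12)/1.2 + (V_1 - V_2)/180 + (V_1 - V_3)/47 = 0
  Node 2: (V_2 - 0)/150 + (V_2 - 12)/110 + (V_2 - V_1)/180 + (V_2 - V_3)/82 + (V_2 - V_4)/3 = 0
  Node 3: (V_3 - 0)/33 + (V_3 - 12)/16 + (V_3 - V_1)/47 + (V_3 - V_2)/82 + (V_3 - V_4)/43 = 0
  Node 4: (V_4 - 12)/1.1 + (V_4 - V_2)/3 + (V_4 - V_3)/43 = 0
Collecting terms (coefficients in siemens):
  0.8605·V_1 - 0.005556·V_2 - 0.02128·V_3 = 10
  0.3668·V_2 - 0.005556·V_1 - 0.0122·V_3 - 0.3333·V_4 = 0.1091
  0.1495·V_3 - 0.02128·V_1 - 0.0122·V_2 - 0.02326·V_4 = 0.75
  1.266·V_4 - 0.3333·V_2 - 0.02326·V_3 = 10.91
Solving these 4 simultaneous equations (Gaussian elimination) gives:
  V_1 = 11.93 V, V_2 = 11.55 V, V_3 = 9.496 V, V_4 = 11.83 V
I_R13 = (V_3 - V_4)/R13 = (9.496 - 11.83)/43 = -0.0544 A
|I_R13| = 0.0544 A

Final answer: |I_R13| = 0.0544 A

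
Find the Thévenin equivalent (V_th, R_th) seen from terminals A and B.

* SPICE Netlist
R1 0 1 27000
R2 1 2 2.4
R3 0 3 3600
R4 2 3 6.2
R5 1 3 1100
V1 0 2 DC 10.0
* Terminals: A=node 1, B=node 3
Step 1 — V_th is the open-circuit voltage V_A - V_B (nothing connected across the terminals).
Nodal analysis, taking node 2 as the 0 V reference.
Source V1 fixes V_0 = 10 V.
KCL at each unknown node (sum of currents leaving = 0; resistances in Ω):
  Node 1: (V_1 - 10)/27000 + (V_1 - 0)/2.4 + (V_1 - V_3)/1100 = 0
  Node 3: (V_3 - 10)/3600 + (V_3 - 0)/6.2 + (V_3 - V_1)/1100 = 0
Collecting terms (coefficients in siemens):
  0.4176·V_1 - 0.0009091·V_3 = 0.0003704
  0.1625·V_3 - 0.0009091·V_1 = 0.002778
Determinant D = (0.4176)(0.1625) - (-0.0009091)(-0.0009091) = 0.06785
V_1 = [(0.0003704)(0.1625) - (-0.0009091)(0.002778)]/D = 0.0009241 V
V_3 = [(0.4176)(0.002778) - (0.0003704)(-0.0009091)]/D = 0.0171 V
V_th = V_1 - V_3 = 0.0009241 - 0.0171 = -0.01618 V
Step 2 — R_th: zero the source — replace V1 by a short circuit (node 2 merges into node 0) — and find the resistance seen between A (node 1) and B (node 3).
Reduce the network between node 1 (A) and node 3 (B) by series/parallel combination:
  Rp1 = R1 ‖ R2 (parallel, both between nodes 0 and 1) = 1/(1/27000 + 1/2.4) = 2.4 Ω
  Rp2 = R3 ‖ R4 (parallel, both between nodes 0 and 3) = 1/(1/3600 + 1/6.2) = 6.189 Ω
  Rs1 = Rp1 + Rp2 (series, joined only at node 0) = 2.4 + 6.189 = 8.589 Ω
  Rp3 = R5 ‖ Rs1 (parallel, both between nodes 1 and 3) = 1/(1/1100 + 1/8.589) = 8.523 Ω
R_th = 8.523 Ω

Final answer: V_th = -0.01618 V, R_th = 8.523 Ω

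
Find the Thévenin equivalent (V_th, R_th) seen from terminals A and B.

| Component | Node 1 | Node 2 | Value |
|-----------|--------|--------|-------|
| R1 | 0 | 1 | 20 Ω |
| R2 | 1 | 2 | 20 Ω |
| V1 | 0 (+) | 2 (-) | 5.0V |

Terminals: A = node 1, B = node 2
Step 1 — V_th is the open-circuit voltage V_A - V_B (nothing connected across the terminals).
Nodal analysis, taking node 2 as the 0 V reference.
Source V1 fixes V_0 = 5 V.
KCL at each unknown node (sum of currents leaving = 0; resistances in Ω):
  Node 1: (V_1 - 5)/20 + (V_1 - 0)/20 = 0
Collecting terms: 0.1 × V_1 = 0.25  =>  V_1 = 2.5 V
V_th = V_1 - V_2 = 2.5 - 0 = 2.5 V
Step 2 — R_th: zero the source — replace V1 by a short circuit (node 2 merges into node 0) — and find the resistance seen between A (node 1) and B (node 0).
Reduce the network between node 1 (A) and node 0 (B) by series/parallel combination:
  Rp1 = R1 ‖ R2 (parallel, both between nodes 0 and 1) = 1/(1/20 + 1/20) = 10 Ω
R_th = 10 Ω

Final answer: V_th = 2.5 V, R_th = 10 Ω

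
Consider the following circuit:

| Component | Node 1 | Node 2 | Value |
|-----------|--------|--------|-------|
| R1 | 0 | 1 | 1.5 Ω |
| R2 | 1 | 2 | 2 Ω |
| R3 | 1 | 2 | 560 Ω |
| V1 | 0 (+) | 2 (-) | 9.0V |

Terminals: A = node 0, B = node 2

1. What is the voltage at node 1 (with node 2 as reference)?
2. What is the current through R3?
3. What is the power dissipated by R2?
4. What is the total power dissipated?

Nodal analysis, taking node 2 as the 0 V reference.
Source V1 fixes V_0 = 9 V.
KCL at each unknown node (sum of currents leaving = 0; resistances in Ω):
  Node 1: (V_1 - 9)/1.5 + (V_1 - 0)/2 + (V_1 - 0)/560 = 0
Collecting terms: 1.168 × V_1 = 6  =>  V_1 = 5.135 V
Part 1:
  Read off the nodal solution: V_1 = 5.135 V
Part 2:
  I_R3 = (V_1 - V_2)/R3 = (5.135 - 0)/560 = 0.00917 A
  Magnitude: I_R3 = 0.00917 A
Part 3:
  I_R2 = (V_1 - V_2)/R2 = (5.135 - 0)/2 = 2.567 A
  P_R2 = I_R2² × R2 = (2.567)² × 2 = 13.18 W
Part 4:
  Power in each resistor, P = (ΔV)²/R:
    P_R1 = (9 - 5.135)²/1.5 = 9.959 W
    P_R2 = (5.135 - 0)²/2 = 13.18 W
    P_R3 = (5.135 - 0)²/560 = 0.04709 W
  P_total = P_R1 + P_R2 + P_R3 = 23.19 W

Final answers:
1. V_1 = 5.135 V
2. I_R3 = 0.00917 A
3. P_R2 = 13.18 W
4. P_total = 23.19 W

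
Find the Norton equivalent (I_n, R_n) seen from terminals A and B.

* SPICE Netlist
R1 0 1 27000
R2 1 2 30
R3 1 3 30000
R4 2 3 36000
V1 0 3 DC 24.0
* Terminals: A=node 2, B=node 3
Find the Thévenin equivalent first; then I_n = V_th/R_th and R_n = R_th.
Step 1 — V_th is the open-circuit voltage V_A - V_B (nothing connected across the terminals).
Nodal analysis, taking node 3 as the 0 V reference.
Source V1 fixes V_0 = 24 V.
KCL at each unknown node (sum of currents leaving = 0; resistances in Ω):
  Node 1: (V_1 - 24)/27000 + (V_1 - V_2)/30 + (V_1 - 0)/30000 = 0
  Node 2: (V_2 - V_1)/30 + (V_2 - 0)/36000 = 0
Collecting terms (coefficients in siemens):
  0.0334·V_1 - 0.03333·V_2 = 0.0008889
  0.03336·V_2 - 0.03333·V_1 = 0
Determinant D = (0.0334)(0.03336) - (-0.03333)(-0.03333) = 0.000003274
V_1 = [(0.0008889)(0.03336) - (-0.03333)(0)]/D = 9.059 V
V_2 = [(0.0334)(0) - (0.0008889)(-0.03333)]/D = 9.051 V
V_th = V_2 - V_3 = 9.051 - 0 = 9.051 V
Step 2 — R_th: zero the source — replace V1 by a short circuit (node 3 merges into node 0) — and find the resistance seen between A (node 2) and B (node 0).
Reduce the network between node 2 (A) and node 0 (B) by series/parallel combination:
  Rp1 = R1 ‖ R3 (parallel, both between nodes 0 and 1) = 1/(1/27000 + 1/30000) = 14210 Ω
  Rs1 = R2 + Rp1 (series, joined only at node 1) = 30 + 14210 = 14240 Ω
  Rp2 = R4 ‖ Rs1 (parallel, both between nodes 0 and 2) = 1/(1/36000 + 1/14240) = 10200 Ω
R_th = 10.2 kΩ
I_n = V_th/R_th = 9.051/10200 = 0.000887 A, and R_n = R_th = 10.2 kΩ

Final answer: I_n = 0.000887 A, R_n = 10.2 kΩ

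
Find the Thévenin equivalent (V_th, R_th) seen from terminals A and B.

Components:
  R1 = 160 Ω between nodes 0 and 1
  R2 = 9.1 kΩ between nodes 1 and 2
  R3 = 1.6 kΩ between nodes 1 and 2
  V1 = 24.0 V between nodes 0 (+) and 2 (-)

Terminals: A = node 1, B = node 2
Step 1 — V_th is the open-circuit voltage V_A - V_B (nothing connected across the terminals).
Nodal analysis, taking node 2 as the 0 V reference.
Source V1 fixes V_0 = 24 V.
KCL at each unknown node (sum of currents leaving = 0; resistances in Ω):
  Node 1: (V_1 - 24)/160 + (V_1 - 0)/9100 + (V_1 - 0)/1600 = 0
Collecting terms: 0.006985 × V_1 = 0.15  =>  V_1 = 21.47 V
V_th = V_1 - V_2 = 21.47 - 0 = 21.47 V
Step 2 — R_th: zero the source — replace V1 by a short circuit (node 2 merges into node 0) — and find the resistance seen between A (node 1) and B (node 0).
Reduce the network between node 1 (A) and node 0 (B) by series/parallel combination:
  Rp1 = R1 ‖ R2 ‖ R3 (parallel, all between nodes 0 and 1) = 1/(1/160 + 1/9100 + 1/1600) = 143.2 Ω
R_th = 143.2 Ω

Final answer: V_th = 21.47 V, R_th = 143.2 Ω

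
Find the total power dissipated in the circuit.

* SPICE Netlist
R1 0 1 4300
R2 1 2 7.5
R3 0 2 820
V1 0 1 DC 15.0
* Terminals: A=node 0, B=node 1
Nodal analysis, taking node 1 as the 0 V reference.
Source V1 fixes V_0 = 15 V.
KCL at each unknown node (sum of currents leaving = 0; resistances in Ω):
  Node 2: (V_2 - 0)/7.5 + (V_2 - 15)/820 = 0
Collecting terms: 0.1346 × V_2 = 0.01829  =>  V_2 = 0.136 V
Power in each resistor, P = (ΔV)²/R:
  P_R1 = (15 - 0)²/4300 = 0.05233 W
  P_R2 = (0 - 0.136)²/7.5 = 0.002464 W
  P_R3 = (15 - 0.136)²/820 = 0.2694 W
P_total = P_R1 + P_R2 + P_R3 = 0.3242 W

Final answer: 0.3242 W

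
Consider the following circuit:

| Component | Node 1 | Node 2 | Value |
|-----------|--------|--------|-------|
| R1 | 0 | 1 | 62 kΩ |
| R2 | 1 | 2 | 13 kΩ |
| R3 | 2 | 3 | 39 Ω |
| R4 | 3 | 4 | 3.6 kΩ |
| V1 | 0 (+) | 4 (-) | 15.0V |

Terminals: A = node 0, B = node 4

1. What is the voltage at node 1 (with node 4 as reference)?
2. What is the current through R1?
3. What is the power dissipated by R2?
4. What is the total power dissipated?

Nodal analysis, taking node 4 as the 0 V reference.
Source V1 fixes V_0 = 15 V.
KCL at each unknown node (sum of currents leaving = 0; resistances in Ω):
  Node 1: (V_1 - 15)/62000 + (V_1 - V_2)/13000 = 0
  Node 2: (V_2 - V_1)/13000 + (V_2 - V_3)/39 = 0
  Node 3: (V_3 - V_2)/39 + (V_3 - 0)/3600 = 0
Collecting terms (coefficients in siemens):
  0.00009305·V_1 - 0.00007692·V_2 = 0.0002419
  0.02572·V_2 - 0.00007692·V_1 - 0.02564·V_3 = 0
  0.02592·V_3 - 0.02564·V_2 = 0
Solving these 3 simultaneous equations (Gaussian elimination) gives:
  V_1 = 3.174 V, V_2 = 0.6941 V, V_3 = 0.6867 V
Part 1:
  Read off the nodal solution: V_1 = 3.174 V
Part 2:
  I_R1 = (V_0 - V_1)/R1 = (15 - 3.174)/62000 = 0.0001907 A
  Magnitude: I_R1 = 0.0001907 A
Part 3:
  I_R2 = (V_1 - V_2)/R2 = (3.174 - 0.6941)/13000 = 0.0001907 A
  P_R2 = I_R2² × R2 = (0.0001907)² × 13000 = 0.000473 W
Part 4:
  Power in each resistor, P = (ΔV)²/R:
    P_R1 = (15 - 3.174)²/62000 = 0.002256 W
    P_R2 = (3.174 - 0.6941)²/13000 = 0.000473 W
    P_R3 = (0.6941 - 0.6867)²/39 = 0.000001419 W
    P_R4 = (0.6867 - 0)²/3600 = 0.000131 W
  P_total = P_R1 + P_R2 + P_R3 + P_R4 = 0.002861 W

Final answers:
1. V_1 = 3.174 V
2. I_R1 = 0.0001907 A
3. P_R2 = 0.000473 W
4. P_total = 0.002861 W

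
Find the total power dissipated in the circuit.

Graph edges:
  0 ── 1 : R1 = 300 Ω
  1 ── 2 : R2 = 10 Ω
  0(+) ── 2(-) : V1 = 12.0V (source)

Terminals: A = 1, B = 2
Nodal analysis, taking node 2 as the 0 V reference.
Source V1 fixes V_0 = 12 V.
KCL at each unknown node (sum of currents leaving = 0; resistances in Ω):
  Node 1: (V_1 - 12)/300 + (V_1 - 0)/10 = 0
Collecting terms: 0.1033 × V_1 = 0.04  =>  V_1 = 0.3871 V
Power in each resistor, P = (ΔV)²/R:
  P_R1 = (12 - 0.3871)²/300 = 0.4495 W
  P_R2 = (0.3871 - 0)²/10 = 0.01498 W
P_total = P_R1 + P_R2 = 0.4645 W

Final answer: 0.4645 W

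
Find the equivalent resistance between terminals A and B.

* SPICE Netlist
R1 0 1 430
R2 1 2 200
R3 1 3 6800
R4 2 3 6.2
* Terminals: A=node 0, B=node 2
Reduce the network between node 0 (A) and node 2 (B) by series/parallel combination:
  Rs1 = R3 + R4 (series, joined only at node 3) = 6800 + 6.2 = 6806 Ω
  Rp1 = R2 ‖ Rs1 (parallel, both between nodes 1 and 2) = 1/(1/200 + 1/6806) = 194.3 Ω
  Rs2 = R1 + Rp1 (series, joined only at node 1) = 430 + 194.3 = 624.3 Ω
R_eq = 624.3 Ω

Final answer: 624.3 Ω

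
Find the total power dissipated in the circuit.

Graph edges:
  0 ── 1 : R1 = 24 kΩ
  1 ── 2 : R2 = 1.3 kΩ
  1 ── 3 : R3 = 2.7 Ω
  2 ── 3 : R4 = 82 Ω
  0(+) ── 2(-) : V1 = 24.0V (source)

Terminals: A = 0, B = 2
Nodal analysis, taking node 2 as the 0 V reference.
Source V1 fixes V_0 = 24 V.
KCL at each unknown node (sum of currents leaving = 0; resistances in Ω):
  Node 1: (V_1 - 24)/24000 + (V_1 - 0)/1300 + (V_1 - V_3)/2.7 = 0
  Node 3: (V_3 - V_1)/2.7 + (V_3 - 0)/82 = 0
Collecting terms (coefficients in siemens):
  0.3712·V_1 - 0.3704·V_3 = 0.001
  0.3826·V_3 - 0.3704·V_1 = 0
Determinant D = (0.3712)(0.3826) - (-0.3704)(-0.3704) = 0.004827
V_1 = [(0.001)(0.3826) - (-0.3704)(0)]/D = 0.07926 V
V_3 = [(0.3712)(0) - (0.001)(-0.3704)]/D = 0.07673 V
Power in each resistor, P = (ΔV)²/R:
  P_R1 = (24 - 0.07926)²/24000 = 0.02384 W
  P_R2 = (0.07926 - 0)²/1300 = 0.000004832 W
  P_R3 = (0.07926 - 0.07673)²/2.7 = 0.000002364 W
  P_R4 = (0 - 0.07673)²/82 = 0.0000718 W
P_total = P_R1 + P_R2 + P_R3 + P_R4 = 0.02392 W

Final answer: 0.02392 W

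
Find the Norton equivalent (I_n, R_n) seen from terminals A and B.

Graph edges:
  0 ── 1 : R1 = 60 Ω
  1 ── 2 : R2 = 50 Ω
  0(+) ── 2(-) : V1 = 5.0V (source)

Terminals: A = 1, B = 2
Find the Thévenin equivalent first; then I_n = V_th/R_th and R_n = R_th.
Step 1 — V_th is the open-circuit voltage V_A - V_B (nothing connected across the terminals).
Nodal analysis, taking node 2 as the 0 V reference.
Source V1 fixes V_0 = 5 V.
KCL at each unknown node (sum of currents leaving = 0; resistances in Ω):
  Node 1: (V_1 - 5)/60 + (V_1 - 0)/50 = 0
Collecting terms: 0.03667 × V_1 = 0.08333  =>  V_1 = 2.273 V
V_th = V_1 - V_2 = 2.273 - 0 = 2.273 V
Step 2 — R_th: zero the source — replace V1 by a short circuit (node 2 merges into node 0) — and find the resistance seen between A (node 1) and B (node 0).
Reduce the network between node 1 (A) and node 0 (B) by series/parallel combination:
  Rp1 = R1 ‖ R2 (parallel, both between nodes 0 and 1) = 1/(1/60 + 1/50) = 27.27 Ω
R_th = 27.27 Ω
I_n = V_th/R_th = 2.273/27.27 = 0.08333 A, and R_n = R_th = 27.27 Ω

Final answer: I_n = 0.08333 A, R_n = 27.27 Ω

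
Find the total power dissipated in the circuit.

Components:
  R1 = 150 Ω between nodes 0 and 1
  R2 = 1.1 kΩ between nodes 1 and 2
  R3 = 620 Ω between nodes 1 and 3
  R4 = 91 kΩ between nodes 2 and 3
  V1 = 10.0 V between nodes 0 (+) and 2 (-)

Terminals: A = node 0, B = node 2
Nodal analysis, taking node 2 as the 0 V reference.
Source V1 fixes V_0 = 10 V.
KCL at each unknown node (sum of currents leaving = 0; resistances in Ω):
  Node 1: (V_1 - 10)/150 + (V_1 - 0)/1100 + (V_1 - V_3)/620 = 0
  Node 3: (V_3 - V_1)/620 + (V_3 - 0)/91000 = 0
Collecting terms (coefficients in siemens):
  0.009189·V_1 - 0.001613·V_3 = 0.06667
  0.001624·V_3 - 0.001613·V_1 = 0
Determinant D = (0.009189)(0.001624) - (-0.001613)(-0.001613) = 0.00001232
V_1 = [(0.06667)(0.001624) - (-0.001613)(0)]/D = 8.787 V
V_3 = [(0.009189)(0) - (0.06667)(-0.001613)]/D = 8.728 V
Power in each resistor, P = (ΔV)²/R:
  P_R1 = (10 - 8.787)²/150 = 0.009804 W
  P_R2 = (8.787 - 0)²/1100 = 0.0702 W
  P_R3 = (8.787 - 8.728)²/620 = 0.000005703 W
  P_R4 = (0 - 8.728)²/91000 = 0.0008371 W
P_total = P_R1 + P_R2 + P_R3 + P_R4 = 0.08084 W

Final answer: 0.08084 W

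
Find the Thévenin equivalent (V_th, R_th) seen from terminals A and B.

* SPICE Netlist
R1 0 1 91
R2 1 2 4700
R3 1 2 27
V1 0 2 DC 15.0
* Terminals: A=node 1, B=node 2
Step 1 — V_th is the open-circuit voltage V_A - V_B (nothing connected across the terminals).
Nodal analysis, taking node 2 as the 0 V reference.
Source V1 fixes V_0 = 15 V.
KCL at each unknown node (sum of currents leaving = 0; resistances in Ω):
  Node 1: (V_1 - 15)/91 + (V_1 - 0)/4700 + (V_1 - 0)/27 = 0
Collecting terms: 0.04824 × V_1 = 0.1648  =>  V_1 = 3.417 V
V_th = V_1 - V_2 = 3.417 - 0 = 3.417 V
Step 2 — R_th: zero the source — replace V1 by a short circuit (node 2 merges into node 0) — and find the resistance seen between A (node 1) and B (node 0).
Reduce the network between node 1 (A) and node 0 (B) by series/parallel combination:
  Rp1 = R1 ‖ R2 ‖ R3 (parallel, all between nodes 0 and 1) = 1/(1/91 + 1/4700 + 1/27) = 20.73 Ω
R_th = 20.73 Ω

Final answer: V_th = 3.417 V, R_th = 20.73 Ω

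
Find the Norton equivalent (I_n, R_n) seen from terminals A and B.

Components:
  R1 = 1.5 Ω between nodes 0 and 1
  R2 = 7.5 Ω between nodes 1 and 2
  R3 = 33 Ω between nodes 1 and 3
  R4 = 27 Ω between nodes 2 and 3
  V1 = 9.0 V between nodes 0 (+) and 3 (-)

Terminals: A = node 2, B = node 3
Find the Thévenin equivalent first; then I_n = V_th/R_th and R_n = R_th.
Step 1 — V_th is the open-circuit voltage V_A - V_B (nothing connected across the terminals).
Nodal analysis, taking node 3 as the 0 V reference.
Source V1 fixes V_0 = 9 V.
KCL at each unknown node (sum of currents leaving = 0; resistances in Ω):
  Node 1: (V_1 - 9)/1.5 + (V_1 - V_2)/7.5 + (V_1 - 0)/33 = 0
  Node 2: (V_2 - V_1)/7.5 + (V_2 - 0)/27 = 0
Collecting terms (coefficients in siemens):
  0.8303·V_1 - 0.1333·V_2 = 6
  0.1704·V_2 - 0.1333·V_1 = 0
Determinant D = (0.8303)(0.1704) - (-0.1333)(-0.1333) = 0.1237
V_1 = [(6)(0.1704) - (-0.1333)(0)]/D = 8.265 V
V_2 = [(0.8303)(0) - (6)(-0.1333)]/D = 6.468 V
V_th = V_2 - V_3 = 6.468 - 0 = 6.468 V
Step 2 — R_th: zero the source — replace V1 by a short circuit (node 3 merges into node 0) — and find the resistance seen between A (node 2) and B (node 0).
Reduce the network between node 2 (A) and node 0 (B) by series/parallel combination:
  Rp1 = R1 ‖ R3 (parallel, both between nodes 0 and 1) = 1/(1/1.5 + 1/33) = 1.435 Ω
  Rs1 = R2 + Rp1 (series, joined only at node 1) = 7.5 + 1.435 = 8.935 Ω
  Rp2 = R4 ‖ Rs1 (parallel, both between nodes 0 and 2) = 1/(1/27 + 1/8.935) = 6.713 Ω
R_th = 6.713 Ω
I_n = V_th/R_th = 6.468/6.713 = 0.9635 A, and R_n = R_th = 6.713 Ω

Final answer: I_n = 0.9635 A, R_n = 6.713 Ω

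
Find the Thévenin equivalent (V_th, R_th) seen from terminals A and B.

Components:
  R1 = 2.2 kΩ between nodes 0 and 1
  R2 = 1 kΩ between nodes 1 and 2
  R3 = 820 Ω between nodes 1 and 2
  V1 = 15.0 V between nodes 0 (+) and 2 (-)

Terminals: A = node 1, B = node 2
Step 1 — V_th is the open-circuit voltage V_A - V_B (nothing connected across the terminals).
Nodal analysis, taking node 2 as the 0 V reference.
Source V1 fixes V_0 = 15 V.
KCL at each unknown node (sum of currents leaving = 0; resistances in Ω):
  Node 1: (V_1 - 15)/2200 + (V_1 - 0)/1000 + (V_1 - 0)/820 = 0
Collecting terms: 0.002674 × V_1 = 0.006818  =>  V_1 = 2.55 V
V_th = V_1 - V_2 = 2.55 - 0 = 2.55 V
Step 2 — R_th: zero the source — replace V1 by a short circuit (node 2 merges into node 0) — and find the resistance seen between A (node 1) and B (node 0).
Reduce the network between node 1 (A) and node 0 (B) by series/parallel combination:
  Rp1 = R1 ‖ R2 ‖ R3 (parallel, all between nodes 0 and 1) = 1/(1/2200 + 1/1000 + 1/820) = 374 Ω
R_th = 374 Ω

Final answer: V_th = 2.55 V, R_th = 374 Ω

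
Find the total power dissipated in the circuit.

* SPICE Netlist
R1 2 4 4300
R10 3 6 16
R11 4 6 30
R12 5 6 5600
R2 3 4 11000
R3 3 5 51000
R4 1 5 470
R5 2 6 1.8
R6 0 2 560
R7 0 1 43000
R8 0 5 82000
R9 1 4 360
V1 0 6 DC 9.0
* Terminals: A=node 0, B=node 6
Nodal analysis, taking node 6 as the 0 V reference.
Source V1 fixes V_0 = 9 V.
KCL at each unknown node (sum of currents leaving = 0; resistances in Ω):
  Node 1: (V_1 - V_5)/470 + (V_1 - 9)/43000 + (V_1 - V_4)/360 = 0
  Node 2: (V_2 - V_4)/4300 + (V_2 - 0)/1.8 + (V_2 - 9)/560 = 0
  Node 3: (V_3 - V_4)/11000 + (V_3 - V_5)/51000 + (V_3 - 0)/16 = 0
  Node 4: (V_4 - V_2)/4300 + (V_4 - V_3)/11000 + (V_4 - V_1)/360 + (V_4 - 0)/30 = 0
  Node 5: (V_5 - V_3)/51000 + (V_5 - V_1)/470 + (V_5 - 9)/82000 + (V_5 - 0)/5600 = 0
Collecting terms (coefficients in siemens):
  0.004929·V_1 - 0.002778·V_4 - 0.002128·V_5 = 0.0002093
  0.5576·V_2 - 0.0002326·V_4 = 0.01607
  0.06261·V_3 - 0.00009091·V_4 - 0.00001961·V_5 = 0
  0.03643·V_4 - 0.002778·V_1 - 0.0002326·V_2 - 0.00009091·V_3 = 0
  0.002338·V_5 - 0.002128·V_1 - 0.00001961·V_3 = 0.0001098
Solving these 5 simultaneous equations (Gaussian elimination) gives:
  V_1 = 0.1114 V, V_2 = 0.02883 V, V_3 = 0.00005904 V, V_4 = 0.008675 V
  V_5 = 0.1483 V
Power in each resistor, P = (ΔV)²/R:
  P_R1 = (0.02883 - 0.008675)²/4300 = 0.00000009444 W
  P_R2 = (0.00005904 - 0.008675)²/11000 = 0.000000006749 W
  P_R3 = (0.00005904 - 0.1483)²/51000 = 0.0000004309 W
  P_R4 = (0.1114 - 0.1483)²/470 = 0.000002901 W
  P_R5 = (0.02883 - 0)²/1.8 = 0.0004617 W
  P_R6 = (9 - 0.02883)²/560 = 0.1437 W
  P_R7 = (9 - 0.1114)²/43000 = 0.001837 W
  P_R8 = (9 - 0.1483)²/82000 = 0.0009555 W
  P_R9 = (0.1114 - 0.008675)²/360 = 0.0000293 W
  P_R10 = (0.00005904 - 0)²/16 = 0.0000000002178 W
  P_R11 = (0.008675 - 0)²/30 = 0.000002509 W
  P_R12 = (0.1483 - 0)²/5600 = 0.000003927 W
P_total = P_R1 + P_R2 + P_R3 + P_R4 + P_R5 + P_R6 + P_R7 + P_R8 + P_R9 + P_R10 + P_R11 + P_R12 = 0.147 W

Final answer: 0.147 W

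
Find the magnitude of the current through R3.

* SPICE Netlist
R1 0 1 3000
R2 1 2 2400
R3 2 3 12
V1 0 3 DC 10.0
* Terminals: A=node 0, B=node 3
Nodal analysis, taking node 3 as the 0 V reference.
Source V1 fixes V_0 = 10 V.
KCL at each unknown node (sum of currents leaving = 0; resistances in Ω):
  Node 1: (V_1 - 10)/3000 + (V_1 - V_2)/2400 = 0
  Node 2: (V_2 - V_1)/2400 + (V_2 - 0)/12 = 0
Collecting terms (coefficients in siemens):
  0.00075·V_1 - 0.0004167·V_2 = 0.003333
  0.08375·V_2 - 0.0004167·V_1 = 0
Determinant D = (0.00075)(0.08375) - (-0.0004167)(-0.0004167) = 0.00006264
V_1 = [(0.003333)(0.08375) - (-0.0004167)(0)]/D = 4.457 V
V_2 = [(0.00075)(0) - (0.003333)(-0.0004167)]/D = 0.02217 V
I_R3 = (V_2 - V_3)/R3 = (0.02217 - 0)/12 = 0.001848 A
|I_R3| = 0.001848 A

Final answer: |I_R3| = 0.001848 A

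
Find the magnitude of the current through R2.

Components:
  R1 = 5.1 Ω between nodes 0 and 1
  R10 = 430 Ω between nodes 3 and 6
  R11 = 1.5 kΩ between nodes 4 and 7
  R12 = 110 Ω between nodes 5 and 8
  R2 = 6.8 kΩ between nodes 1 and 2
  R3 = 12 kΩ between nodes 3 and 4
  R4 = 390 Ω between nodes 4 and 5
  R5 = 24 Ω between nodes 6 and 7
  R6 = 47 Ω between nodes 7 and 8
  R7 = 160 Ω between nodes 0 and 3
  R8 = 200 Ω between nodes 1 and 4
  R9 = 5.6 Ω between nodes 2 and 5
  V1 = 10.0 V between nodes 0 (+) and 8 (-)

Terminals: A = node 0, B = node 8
Nodal analysis, taking node 8 as the 0 V reference.
Source V1 fixes V_0 = 10 V.
KCL at each unknown node (sum of currents leaving = 0; resistances in Ω):
  Node 1: (V_1 - 10)/5.1 + (V_1 - V_2)/6800 + (V_1 - V_4)/200 = 0
  Node 2: (V_2 - V_1)/6800 + (V_2 - V_5)/5.6 = 0
  Node 3: (V_3 - V_4)/12000 + (V_3 - 10)/160 + (V_3 - V_6)/430 = 0
  Node 4: (V_4 - V_3)/12000 + (V_4 - V_5)/390 + (V_4 - V_1)/200 + (V_4 - V_7)/1500 = 0
  Node 5: (V_5 - V_4)/390 + (V_5 - V_2)/5.6 + (V_5 - 0)/110 = 0
  Node 6: (V_6 - V_7)/24 + (V_6 - V_3)/430 = 0
  Node 7: (V_7 - V_6)/24 + (V_7 - 0)/47 + (V_7 - V_4)/1500 = 0
Collecting terms (coefficients in siemens):
  0.2012·V_1 - 0.0001471·V_2 - 0.005·V_4 = 1.961
  0.1787·V_2 - 0.0001471·V_1 - 0.1786·V_5 = 0
  0.008659·V_3 - 0.00008333·V_4 - 0.002326·V_6 = 0.0625
  0.008314·V_4 - 0.005·V_1 - 0.00008333·V_3 - 0.002564·V_5 - 0.0006667·V_7 = 0
  0.1902·V_5 - 0.1786·V_2 - 0.002564·V_4 = 0
  0.04399·V_6 - 0.002326·V_3 - 0.04167·V_7 = 0
  0.06361·V_7 - 0.0006667·V_4 - 0.04167·V_6 = 0
Solving these 7 simultaneous equations (Gaussian elimination) gives:
  V_1 = 9.909 V, V_2 = 1.561 V, V_3 = 7.612 V, V_4 = 6.585 V
  V_5 = 1.554 V, V_6 = 1.232 V, V_7 = 0.8762 V
I_R2 = (V_1 - V_2)/R2 = (9.909 - 1.561)/6800 = 0.001228 A
|I_R2| = 0.001228 A

Final answer: |I_R2| = 0.001228 A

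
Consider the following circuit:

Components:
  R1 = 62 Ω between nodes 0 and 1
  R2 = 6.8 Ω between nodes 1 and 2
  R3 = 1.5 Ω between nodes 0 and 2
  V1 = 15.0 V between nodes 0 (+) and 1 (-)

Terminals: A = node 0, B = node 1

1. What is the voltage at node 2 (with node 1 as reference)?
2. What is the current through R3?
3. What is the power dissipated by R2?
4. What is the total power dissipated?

Nodal analysis, taking node 1 as the 0 V reference.
Source V1 fixes V_0 = 15 V.
KCL at each unknown node (sum of currents leaving = 0; resistances in Ω):
  Node 2: (V_2 - 0)/6.8 + (V_2 - 15)/1.5 = 0
Collecting terms: 0.8137 × V_2 = 10  =>  V_2 = 12.29 V
Part 1:
  Read off the nodal solution: V_2 = 12.29 V
Part 2:
  I_R3 = (V_0 - V_2)/R3 = (15 - 12.29)/1.5 = 1.807 A
  Magnitude: I_R3 = 1.807 A
Part 3:
  I_R2 = (V_1 - V_2)/R2 = (0 - 12.29)/6.8 = -1.807 A
  P_R2 = I_R2² × R2 = (-1.807)² × 6.8 = 22.21 W
Part 4:
  Power in each resistor, P = (ΔV)²/R:
    P_R1 = (15 - 0)²/62 = 3.629 W
    P_R2 = (0 - 12.29)²/6.8 = 22.21 W
    P_R3 = (15 - 12.29)²/1.5 = 4.899 W
  P_total = P_R1 + P_R2 + P_R3 = 30.74 W

Final answers:
1. V_2 = 12.29 V
2. I_R3 = 1.807 A
3. P_R2 = 22.21 W
4. P_total = 30.74 W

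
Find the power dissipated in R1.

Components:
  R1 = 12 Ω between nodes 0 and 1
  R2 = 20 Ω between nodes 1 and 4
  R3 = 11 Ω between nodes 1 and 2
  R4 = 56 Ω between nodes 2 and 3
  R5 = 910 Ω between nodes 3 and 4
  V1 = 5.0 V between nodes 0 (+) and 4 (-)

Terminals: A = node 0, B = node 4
Nodal analysis, taking node 4 as the 0 V reference.
Source V1 fixes V_0 = 5 V.
KCL at each unknown node (sum of currents leaving = 0; resistances in Ω):
  Node 1: (V_1 - 5)/12 + (V_1 - 0)/20 + (V_1 - V_2)/11 = 0
  Node 2: (V_2 - V_1)/11 + (V_2 - V_3)/56 = 0
  Node 3: (V_3 - V_2)/56 + (V_3 - 0)/910 = 0
Collecting terms (coefficients in siemens):
  0.2242·V_1 - 0.09091·V_2 = 0.4167
  0.1088·V_2 - 0.09091·V_1 - 0.01786·V_3 = 0
  0.01896·V_3 - 0.01786·V_2 = 0
Solving these 3 simultaneous equations (Gaussian elimination) gives:
  V_1 = 3.101 V, V_2 = 3.066 V, V_3 = 2.889 V
I_R1 = (V_0 - V_1)/R1 = (5 - 3.101)/12 = 0.1582 A
P_R1 = I_R1² × R1 = (0.1582)² × 12 = 0.3005 W

Final answer: 0.3005 W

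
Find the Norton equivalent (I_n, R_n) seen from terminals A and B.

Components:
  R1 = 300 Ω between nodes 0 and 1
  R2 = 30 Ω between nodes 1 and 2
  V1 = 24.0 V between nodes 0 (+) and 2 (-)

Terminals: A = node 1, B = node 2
Find the Thévenin equivalent first; then I_n = V_th/R_th and R_n = R_th.
Step 1 — V_th is the open-circuit voltage V_A - V_B (nothing connected across the terminals).
Nodal analysis, taking node 2 as the 0 V reference.
Source V1 fixes V_0 = 24 V.
KCL at each unknown node (sum of currents leaving = 0; resistances in Ω):
  Node 1: (V_1 - 24)/300 + (V_1 - 0)/30 = 0
Collecting terms: 0.03667 × V_1 = 0.08  =>  V_1 = 2.182 V
V_th = V_1 - V_2 = 2.182 - 0 = 2.182 V
Step 2 — R_th: zero the source — replace V1 by a short circuit (node 2 merges into node 0) — and find the resistance seen between A (node 1) and B (node 0).
Reduce the network between node 1 (A) and node 0 (B) by series/parallel combination:
  Rp1 = R1 ‖ R2 (parallel, both between nodes 0 and 1) = 1/(1/300 + 1/30) = 27.27 Ω
R_th = 27.27 Ω
I_n = V_th/R_th = 2.182/27.27 = 0.08 A, and R_n = R_th = 27.27 Ω

Final answer: I_n = 0.08 A, R_n = 27.27 Ω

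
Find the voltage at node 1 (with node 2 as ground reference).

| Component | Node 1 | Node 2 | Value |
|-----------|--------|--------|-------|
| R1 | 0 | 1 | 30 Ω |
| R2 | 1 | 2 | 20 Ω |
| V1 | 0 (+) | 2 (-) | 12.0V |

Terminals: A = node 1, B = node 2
Nodal analysis, taking node 2 as the 0 V reference.
Source V1 fixes V_0 = 12 V.
KCL at each unknown node (sum of currents leaving = 0; resistances in Ω):
  Node 1: (V_1 - 12)/30 + (V_1 - 0)/20 = 0
Collecting terms: 0.08333 × V_1 = 0.4  =>  V_1 = 4.8 V
The requested potential is V_1 = 4.8 V.

Final answer: V_1 = 4.8 V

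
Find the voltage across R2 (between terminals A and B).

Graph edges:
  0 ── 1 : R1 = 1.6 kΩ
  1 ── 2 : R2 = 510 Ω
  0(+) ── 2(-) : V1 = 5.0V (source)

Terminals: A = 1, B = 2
R1 and R2 are in series across V1 (node 0 → node 1 → node 2), and the output A–B is taken across R2, so this is a voltage divider.
Series current: I = V1/(R1 + R2) = 5/(1600 + 510) = 5/2110 = 0.00237 A
V_R2 = I × R2 = V1 × R2/(R1 + R2) = 5 × 510/2110 = 1.209 V

Final answer: 1.209 V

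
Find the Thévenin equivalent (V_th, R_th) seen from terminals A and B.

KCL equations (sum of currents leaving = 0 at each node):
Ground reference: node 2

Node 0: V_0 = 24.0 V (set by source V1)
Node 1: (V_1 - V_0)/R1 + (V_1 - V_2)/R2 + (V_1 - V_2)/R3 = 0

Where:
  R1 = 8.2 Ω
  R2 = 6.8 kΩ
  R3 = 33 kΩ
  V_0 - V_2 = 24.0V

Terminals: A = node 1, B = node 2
Step 1 — V_th is the open-circuit voltage V_A - V_B (nothing connected across the terminals).
Nodal analysis, taking node 2 as the 0 V reference.
Source V1 fixes V_0 = 24 V.
KCL at each unknown node (sum of currents leaving = 0; resistances in Ω):
  Node 1: (V_1 - 24)/8.2 + (V_1 - 0)/6800 + (V_1 - 0)/33000 = 0
Collecting terms: 0.1221 × V_1 = 2.927  =>  V_1 = 23.97 V
V_th = V_1 - V_2 = 23.97 - 0 = 23.97 V
Step 2 — R_th: zero the source — replace V1 by a short circuit (node 2 merges into node 0) — and find the resistance seen between A (node 1) and B (node 0).
Reduce the network between node 1 (A) and node 0 (B) by series/parallel combination:
  Rp1 = R1 ‖ R2 ‖ R3 (parallel, all between nodes 0 and 1) = 1/(1/8.2 + 1/6800 + 1/33000) = 8.188 Ω
R_th = 8.188 Ω

Final answer: V_th = 23.97 V, R_th = 8.188 Ω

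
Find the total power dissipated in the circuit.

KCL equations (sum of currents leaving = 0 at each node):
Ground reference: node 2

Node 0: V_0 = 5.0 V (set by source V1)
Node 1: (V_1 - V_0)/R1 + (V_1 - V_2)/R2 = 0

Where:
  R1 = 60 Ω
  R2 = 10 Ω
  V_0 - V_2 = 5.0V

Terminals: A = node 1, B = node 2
Nodal analysis, taking node 2 as the 0 V reference.
Source V1 fixes V_0 = 5 V.
KCL at each unknown node (sum of currents leaving = 0; resistances in Ω):
  Node 1: (V_1 - 5)/60 + (V_1 - 0)/10 = 0
Collecting terms: 0.1167 × V_1 = 0.08333  =>  V_1 = 0.7143 V
Power in each resistor, P = (ΔV)²/R:
  P_R1 = (5 - 0.7143)²/60 = 0.3061 W
  P_R2 = (0.7143 - 0)²/10 = 0.05102 W
P_total = P_R1 + P_R2 = 0.3571 W

Final answer: 0.3571 W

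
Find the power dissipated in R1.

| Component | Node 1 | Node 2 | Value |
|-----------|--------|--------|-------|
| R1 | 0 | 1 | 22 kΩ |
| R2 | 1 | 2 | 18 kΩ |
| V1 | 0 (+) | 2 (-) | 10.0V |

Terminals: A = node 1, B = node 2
Nodal analysis, taking node 2 as the 0 V reference.
Source V1 fixes V_0 = 10 V.
KCL at each unknown node (sum of currents leaving = 0; resistances in Ω):
  Node 1: (V_1 - 10)/22000 + (V_1 - 0)/18000 = 0
Collecting terms: 0.000101 × V_1 = 0.0004545  =>  V_1 = 4.5 V
I_R1 = (V_0 - V_1)/R1 = (10 - 4.5)/22000 = 0.00025 A
P_R1 = I_R1² × R1 = (0.00025)² × 22000 = 0.001375 W

Final answer: 0.001375 W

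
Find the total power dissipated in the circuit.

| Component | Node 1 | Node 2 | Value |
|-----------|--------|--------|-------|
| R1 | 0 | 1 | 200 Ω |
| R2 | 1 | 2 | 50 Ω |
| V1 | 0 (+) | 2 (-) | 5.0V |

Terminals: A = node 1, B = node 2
Nodal analysis, taking node 2 as the 0 V reference.
Source V1 fixes V_0 = 5 V.
KCL at each unknown node (sum of currents leaving = 0; resistances in Ω):
  Node 1: (V_1 - 5)/200 + (V_1 - 0)/50 = 0
Collecting terms: 0.025 × V_1 = 0.025  =>  V_1 = 1 V
Power in each resistor, P = (ΔV)²/R:
  P_R1 = (5 - 1)²/200 = 0.08 W
  P_R2 = (1 - 0)²/50 = 0.02 W
P_total = P_R1 + P_R2 = 0.1 W

Final answer: 0.1 W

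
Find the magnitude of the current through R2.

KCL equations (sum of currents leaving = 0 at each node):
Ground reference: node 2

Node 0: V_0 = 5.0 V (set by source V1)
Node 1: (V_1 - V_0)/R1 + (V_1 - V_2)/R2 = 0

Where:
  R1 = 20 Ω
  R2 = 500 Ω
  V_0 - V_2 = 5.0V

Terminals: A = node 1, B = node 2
Nodal analysis, taking node 2 as the 0 V reference.
Source V1 fixes V_0 = 5 V.
KCL at each unknown node (sum of currents leaving = 0; resistances in Ω):
  Node 1: (V_1 - 5)/20 + (V_1 - 0)/500 = 0
Collecting terms: 0.052 × V_1 = 0.25  =>  V_1 = 4.808 V
I_R2 = (V_1 - V_2)/R2 = (4.808 - 0)/500 = 0.009615 A
|I_R2| = 0.009615 A

Final answer: |I_R2| = 0.009615 A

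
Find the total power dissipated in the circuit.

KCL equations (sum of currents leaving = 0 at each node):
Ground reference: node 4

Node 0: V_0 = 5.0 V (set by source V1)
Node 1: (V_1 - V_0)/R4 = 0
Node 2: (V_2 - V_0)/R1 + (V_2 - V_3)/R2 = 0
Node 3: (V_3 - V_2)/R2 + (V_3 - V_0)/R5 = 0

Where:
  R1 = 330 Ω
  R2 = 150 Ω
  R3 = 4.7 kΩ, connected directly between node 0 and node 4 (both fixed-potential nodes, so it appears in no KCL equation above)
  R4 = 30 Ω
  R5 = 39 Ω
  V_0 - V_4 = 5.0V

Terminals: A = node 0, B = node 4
Nodal analysis, taking node 4 as the 0 V reference.
Source V1 fixes V_0 = 5 V.
KCL at each unknown node (sum of currents leaving = 0; resistances in Ω):
  Node 1: (V_1 - 5)/30 = 0
  Node 2: (V_2 - 5)/330 + (V_2 - V_3)/150 = 0
  Node 3: (V_3 - V_2)/150 + (V_3 - 5)/39 = 0
Collecting terms (coefficients in siemens):
  0.03333·V_1 = 0.1667
  0.009697·V_2 - 0.006667·V_3 = 0.01515
  0.03231·V_3 - 0.006667·V_2 = 0.1282
Solving these 3 simultaneous equations (Gaussian elimination) gives:
  V_1 = 5 V, V_2 = 5 V, V_3 = 5 V
Power in each resistor, P = (ΔV)²/R:
  P_R1 = (5 - 5)²/330 = 0 W
  P_R2 = (5 - 5)²/150 = 0 W
  P_R3 = (5 - 0)²/4700 = 0.005319 W
  P_R4 = (5 - 5)²/30 = 0 W
  P_R5 = (5 - 5)²/39 = 0 W
P_total = P_R1 + P_R2 + P_R3 + P_R4 + P_R5 = 0.005319 W

Final answer: 0.005319 W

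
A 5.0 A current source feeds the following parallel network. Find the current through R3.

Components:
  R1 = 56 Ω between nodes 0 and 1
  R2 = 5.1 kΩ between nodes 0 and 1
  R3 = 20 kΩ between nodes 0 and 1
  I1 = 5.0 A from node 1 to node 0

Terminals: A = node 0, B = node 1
All resistors sit directly between nodes 0 and 1, so they are in parallel and share one voltage V; the full source current 5 A splits among them.
1/R_par = 1/56 + 1/5100 + 1/20000 = 0.0181 S  =>  R_par = 55.24 Ω
V = I × R_par = 5 × 55.24 = 276.2 V
I_R3 = V/R3 = 276.2/20000 = 0.01381 A

Final answer: 0.01381 A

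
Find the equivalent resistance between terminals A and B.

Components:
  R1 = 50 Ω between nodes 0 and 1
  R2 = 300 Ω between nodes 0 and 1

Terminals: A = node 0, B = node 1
Reduce the network between node 0 (A) and node 1 (B) by series/parallel combination:
  Rp1 = R1 ‖ R2 (parallel, both between nodes 0 and 1) = 1/(1/50 + 1/300) = 42.86 Ω
R_eq = 42.86 Ω

Final answer: 42.86 Ω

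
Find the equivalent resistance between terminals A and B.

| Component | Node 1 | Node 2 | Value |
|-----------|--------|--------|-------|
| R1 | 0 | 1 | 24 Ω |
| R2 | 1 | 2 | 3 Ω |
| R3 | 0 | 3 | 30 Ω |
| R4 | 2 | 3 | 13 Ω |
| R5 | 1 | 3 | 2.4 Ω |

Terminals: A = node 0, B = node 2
The network is not a plain series/parallel combination. Inject a 1 A test current into terminal A (node 0) and return it from terminal B (node 2); then R_eq = V_A / (1 A).
Nodal analysis, taking node 2 as the 0 V reference.
Current source I_test pushes 1 A into node 0 and draws it out of node 2.
KCL at each unknown node (sum of currents leaving = 0; resistances in Ω):
  Node 0: (V_0 - V_1)/24 + (V_0 - V_3)/30 - 1 = 0
  Node 1: (V_1 - V_0)/24 + (V_1 - 0)/3 + (V_1 - V_3)/2.4 = 0
  Node 3: (V_3 - V_0)/30 + (V_3 - V_1)/2.4 + (V_3 - 0)/13 = 0
Collecting terms (coefficients in siemens):
  0.075·V_0 - 0.04167·V_1 - 0.03333·V_3 = 1
  0.7917·V_1 - 0.04167·V_0 - 0.4167·V_3 = 0
  0.5269·V_3 - 0.03333·V_0 - 0.4167·V_1 = 0
Solving these 3 simultaneous equations (Gaussian elimination) gives:
  V_0 = 15.9 V, V_1 = 2.341 V, V_3 = 2.857 V
R_eq = V_0 / 1 A = 15.9 Ω

Final answer: 15.9 Ω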